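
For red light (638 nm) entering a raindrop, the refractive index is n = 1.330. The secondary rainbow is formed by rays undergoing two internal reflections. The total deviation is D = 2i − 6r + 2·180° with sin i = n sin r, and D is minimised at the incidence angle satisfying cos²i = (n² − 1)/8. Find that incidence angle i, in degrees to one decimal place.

cos²i = (1.330² − 1)/8 = (1.76890 − 1)/8 = 0.09611.
cos i = 0.31002, so i = 71.940°.

71.9°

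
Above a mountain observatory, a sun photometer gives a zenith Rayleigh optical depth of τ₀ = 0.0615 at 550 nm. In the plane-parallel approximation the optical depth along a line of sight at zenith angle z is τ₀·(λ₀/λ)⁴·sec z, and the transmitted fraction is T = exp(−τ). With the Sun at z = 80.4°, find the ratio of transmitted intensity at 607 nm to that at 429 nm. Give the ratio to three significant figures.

2.11

Airmass: sec 80.4° = 5.9963.
τ(607 nm) = 0.0615 × (550/607)⁴ × 5.9963 = 0.0615 × 0.6741 × 5.9963 = 0.2486.
τ(429 nm) = 0.0615 × (550/429)⁴ × 5.9963 = 0.0615 × 2.7016 × 5.9963 = 0.9963.
T(607)/T(429) = exp(τ_B − τ_A) = exp(0.7477) = 2.1122.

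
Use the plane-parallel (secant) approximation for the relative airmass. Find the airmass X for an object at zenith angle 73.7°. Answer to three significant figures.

3.56

X = sec z = 1/cos 73.7° = 1/0.2807 = 3.5629.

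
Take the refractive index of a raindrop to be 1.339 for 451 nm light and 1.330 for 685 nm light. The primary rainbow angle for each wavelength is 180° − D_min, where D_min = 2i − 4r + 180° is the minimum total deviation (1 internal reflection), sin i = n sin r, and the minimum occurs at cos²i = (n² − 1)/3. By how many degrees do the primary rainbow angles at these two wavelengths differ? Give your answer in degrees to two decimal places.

At 451 nm (n = 1.339): cos²i = 0.26431 → i = 59.062°, r = 39.834°, D_min = 138.786°, rainbow angle = 41.214°.
At 685 nm (n = 1.330): cos²i = 0.25630 → i = 59.585°, r = 40.422°, D_min = 137.484°, rainbow angle = 42.516°.
Angular width = |41.214° − 42.516°| = 1.303°.

1.30°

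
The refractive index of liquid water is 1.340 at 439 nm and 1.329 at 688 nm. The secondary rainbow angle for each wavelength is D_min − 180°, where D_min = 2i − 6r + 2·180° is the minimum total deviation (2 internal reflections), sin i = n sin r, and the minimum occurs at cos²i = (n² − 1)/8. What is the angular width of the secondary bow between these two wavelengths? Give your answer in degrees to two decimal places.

At 439 nm (n = 1.340): cos²i = 0.09945 → i = 71.618°, r = 45.088°, D_min = 232.709°, rainbow angle = 52.709°.
At 688 nm (n = 1.329): cos²i = 0.09578 → i = 71.972°, r = 45.685°, D_min = 229.837°, rainbow angle = 49.837°.
Angular width = |52.709° − 49.837°| = 2.872°.

2.87°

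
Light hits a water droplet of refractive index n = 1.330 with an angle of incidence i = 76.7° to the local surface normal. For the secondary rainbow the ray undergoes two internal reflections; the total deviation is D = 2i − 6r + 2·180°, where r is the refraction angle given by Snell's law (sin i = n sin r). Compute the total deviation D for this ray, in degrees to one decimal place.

231.2°

sin r = sin 76.7° / 1.330 = 0.9732/1.330 = 0.7317; r = 47.03°.
D = 2·76.7° − 6·47.03° + 2·180° = 153.40° − 282.18° + 360° = 231.22°.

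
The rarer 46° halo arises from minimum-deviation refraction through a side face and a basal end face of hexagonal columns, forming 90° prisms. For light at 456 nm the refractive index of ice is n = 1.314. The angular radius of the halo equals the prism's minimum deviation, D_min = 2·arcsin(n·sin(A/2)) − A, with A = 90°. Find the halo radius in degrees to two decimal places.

n·sin(A/2) = 1.314 × sin 45° = 1.314 × 0.7071 = 0.9291.
D_min = 2·arcsin(0.9291) − 90° = 2 × 68.301° − 90° = 46.602°.

46.60°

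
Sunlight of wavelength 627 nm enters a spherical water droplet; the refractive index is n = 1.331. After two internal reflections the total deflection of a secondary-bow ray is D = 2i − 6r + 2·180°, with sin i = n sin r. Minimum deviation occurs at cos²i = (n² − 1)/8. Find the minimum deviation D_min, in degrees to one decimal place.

230.4°

cos²i = (1.77156 − 1)/8 = 0.09645; i = arccos(0.31056) = 71.907°.
sin r = sin 71.907°/1.331 = 0.71417; r = 45.575°.
D_min = 2·71.907° − 6·45.575° + 360° = 230.365°.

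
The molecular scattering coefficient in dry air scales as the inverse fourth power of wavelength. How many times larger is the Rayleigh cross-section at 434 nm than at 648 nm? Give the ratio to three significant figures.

4.97

Rayleigh scattering ∝ λ⁻⁴, so the ratio of coefficients is the inverse fourth power of the wavelength ratio.
σ(434)/σ(648) = (648/434)⁴ = (1.4931)⁴ = 4.97.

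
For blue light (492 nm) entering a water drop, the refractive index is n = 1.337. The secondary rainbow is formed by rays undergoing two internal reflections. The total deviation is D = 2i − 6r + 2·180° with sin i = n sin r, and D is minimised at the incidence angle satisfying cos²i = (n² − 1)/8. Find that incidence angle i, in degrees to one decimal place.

71.7°

cos²i = (1.337² − 1)/8 = (1.78757 − 1)/8 = 0.09845.
cos i = 0.31376, so i = 71.714°.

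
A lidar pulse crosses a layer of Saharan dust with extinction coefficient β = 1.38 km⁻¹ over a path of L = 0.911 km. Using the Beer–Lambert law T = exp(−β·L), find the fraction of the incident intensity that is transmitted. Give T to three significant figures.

τ = β·L = 1.38 × 0.911 = 1.2572.
T = exp(−1.2572) = 0.2845.

0.284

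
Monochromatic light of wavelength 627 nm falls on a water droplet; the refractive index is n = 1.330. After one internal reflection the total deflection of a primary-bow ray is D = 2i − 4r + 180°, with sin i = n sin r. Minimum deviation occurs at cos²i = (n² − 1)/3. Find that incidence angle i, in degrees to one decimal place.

cos²i = (1.330² − 1)/3 = (1.76890 − 1)/3 = 0.25630.
cos i = 0.50626, so i = 59.585°.

59.6°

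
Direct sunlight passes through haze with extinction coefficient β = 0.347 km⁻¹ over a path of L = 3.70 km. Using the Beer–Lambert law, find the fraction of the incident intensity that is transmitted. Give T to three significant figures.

τ = β·L = 0.347 × 3.70 = 1.2839.
T = exp(−1.2839) = 0.2770.

0.277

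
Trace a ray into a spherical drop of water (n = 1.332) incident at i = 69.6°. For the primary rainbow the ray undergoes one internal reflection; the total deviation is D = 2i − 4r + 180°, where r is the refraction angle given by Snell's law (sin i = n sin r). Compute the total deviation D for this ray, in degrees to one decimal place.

140.3°

sin r = sin 69.6° / 1.332 = 0.9373/1.332 = 0.7037; r = 44.72°.
D = 2·69.6° − 4·44.72° + 180° = 139.20° − 178.89° + 180° = 140.31°.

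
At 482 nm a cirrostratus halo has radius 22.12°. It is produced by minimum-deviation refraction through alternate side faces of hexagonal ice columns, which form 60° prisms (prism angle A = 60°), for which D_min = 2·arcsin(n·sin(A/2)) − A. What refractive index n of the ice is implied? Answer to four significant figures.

Rearranging: n = sin((D_min + A)/2) / sin(A/2).
(D_min + A)/2 = (22.12° + 60°)/2 = 41.060°.
n = sin 41.060° / sin 30° = 0.6568 / 0.5000 = 1.3137.

1.314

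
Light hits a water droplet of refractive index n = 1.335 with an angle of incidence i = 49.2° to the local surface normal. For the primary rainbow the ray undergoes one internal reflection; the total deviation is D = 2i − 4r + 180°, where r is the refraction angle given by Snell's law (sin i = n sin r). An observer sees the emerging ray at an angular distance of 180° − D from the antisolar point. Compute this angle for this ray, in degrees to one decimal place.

sin r = sin 49.2° / 1.335 = 0.7570/1.335 = 0.5670; r = 34.54°.
D = 2·49.2° − 4·34.54° + 180° = 98.40° − 138.18° + 180° = 140.22°.
Angle from antisolar point = 180° − D = 39.78°.

39.8°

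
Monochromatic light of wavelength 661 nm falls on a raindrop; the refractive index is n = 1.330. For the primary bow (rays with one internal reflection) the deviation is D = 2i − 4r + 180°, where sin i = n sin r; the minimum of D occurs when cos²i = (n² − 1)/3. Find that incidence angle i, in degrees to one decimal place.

59.6°

cos²i = (1.330² − 1)/3 = (1.76890 − 1)/3 = 0.25630.
cos i = 0.50626, so i = 59.585°.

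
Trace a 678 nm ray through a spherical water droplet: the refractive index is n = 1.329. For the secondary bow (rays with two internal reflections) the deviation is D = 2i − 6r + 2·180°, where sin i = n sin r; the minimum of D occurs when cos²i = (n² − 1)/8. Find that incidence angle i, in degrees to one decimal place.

cos²i = (1.329² − 1)/8 = (1.76624 − 1)/8 = 0.09578.
cos i = 0.30948, so i = 71.972°.

72.0°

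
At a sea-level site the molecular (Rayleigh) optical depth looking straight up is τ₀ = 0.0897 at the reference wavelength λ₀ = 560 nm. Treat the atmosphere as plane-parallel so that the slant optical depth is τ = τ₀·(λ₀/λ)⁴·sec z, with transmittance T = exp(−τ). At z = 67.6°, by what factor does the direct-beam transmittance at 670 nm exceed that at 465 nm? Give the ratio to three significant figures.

Airmass: sec 67.6° = 2.6242.
τ(670 nm) = 0.0897 × (560/670)⁴ × 2.6242 = 0.0897 × 0.4880 × 2.6242 = 0.1149.
τ(465 nm) = 0.0897 × (560/465)⁴ × 2.6242 = 0.0897 × 2.1035 × 2.6242 = 0.4951.
T(670)/T(465) = exp(τ_B − τ_A) = exp(0.3803) = 1.4627.

1.46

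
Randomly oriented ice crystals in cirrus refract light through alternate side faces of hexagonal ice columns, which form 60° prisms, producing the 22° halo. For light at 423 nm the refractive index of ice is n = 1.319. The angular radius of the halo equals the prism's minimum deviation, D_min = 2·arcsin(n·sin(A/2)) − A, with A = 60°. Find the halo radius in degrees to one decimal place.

n·sin(A/2) = 1.319 × sin 30° = 1.319 × 0.5000 = 0.6595.
D_min = 2·arcsin(0.6595) − 60° = 2 × 41.262° − 60° = 22.524°.

22.5°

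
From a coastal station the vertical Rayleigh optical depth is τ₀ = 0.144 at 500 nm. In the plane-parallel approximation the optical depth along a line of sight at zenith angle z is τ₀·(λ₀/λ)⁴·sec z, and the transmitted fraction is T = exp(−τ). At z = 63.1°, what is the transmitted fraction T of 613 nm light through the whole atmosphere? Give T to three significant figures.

sec 63.1° = 2.2103.
τ = 0.144 × (500/613)⁴ × 2.2103 = 0.144 × 0.4426 × 2.2103 = 0.1409.
T = exp(−0.1409) = 0.8686.

0.869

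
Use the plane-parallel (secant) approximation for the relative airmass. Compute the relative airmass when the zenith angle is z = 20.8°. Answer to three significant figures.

1.07

X = sec z = 1/cos 20.8° = 1/0.9348 = 1.0697.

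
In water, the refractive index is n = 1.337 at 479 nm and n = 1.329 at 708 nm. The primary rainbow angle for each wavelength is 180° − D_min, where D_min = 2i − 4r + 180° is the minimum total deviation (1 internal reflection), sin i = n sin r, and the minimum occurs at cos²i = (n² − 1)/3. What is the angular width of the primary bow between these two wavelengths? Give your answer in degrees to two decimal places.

1.16°

At 479 nm (n = 1.337): cos²i = 0.26252 → i = 59.178°, r = 39.964°, D_min = 138.500°, rainbow angle = 41.500°.
At 708 nm (n = 1.329): cos²i = 0.25541 → i = 59.643°, r = 40.487°, D_min = 137.337°, rainbow angle = 42.663°.
Angular width = |41.500° − 42.663°| = 1.163°.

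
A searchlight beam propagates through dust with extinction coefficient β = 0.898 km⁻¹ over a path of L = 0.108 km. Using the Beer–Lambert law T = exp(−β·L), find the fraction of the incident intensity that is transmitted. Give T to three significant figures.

0.908

τ = β·L = 0.898 × 0.108 = 0.0970.
T = exp(−0.0970) = 0.9076.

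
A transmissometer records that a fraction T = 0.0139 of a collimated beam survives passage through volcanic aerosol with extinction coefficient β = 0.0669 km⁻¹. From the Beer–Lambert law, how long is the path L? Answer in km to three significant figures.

63.9 km

Beer–Lambert: T = exp(−βL) ⇒ L = −ln(T)/β = −ln(0.0139)/0.0669 = 4.2759/0.0669 = 63.91 km.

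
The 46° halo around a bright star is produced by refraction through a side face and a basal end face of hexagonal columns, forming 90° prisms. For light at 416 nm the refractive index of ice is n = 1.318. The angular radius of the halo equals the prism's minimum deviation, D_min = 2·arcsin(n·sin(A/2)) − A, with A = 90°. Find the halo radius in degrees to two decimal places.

47.49°

n·sin(A/2) = 1.318 × sin 45° = 1.318 × 0.7071 = 0.9320.
D_min = 2·arcsin(0.9320) − 90° = 2 × 68.743° − 90° = 47.487°.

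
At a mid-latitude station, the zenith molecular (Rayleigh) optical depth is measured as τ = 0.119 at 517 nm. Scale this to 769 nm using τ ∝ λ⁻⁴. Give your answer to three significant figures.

τ(769 nm) = τ(517 nm) × (517/769)⁴ = 0.119 × (0.6723)⁴ = 0.119 × 0.2043 = 0.0243.

0.0243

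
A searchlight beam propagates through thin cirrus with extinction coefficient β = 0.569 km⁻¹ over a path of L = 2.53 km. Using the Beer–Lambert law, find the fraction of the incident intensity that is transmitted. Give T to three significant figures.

τ = β·L = 0.569 × 2.53 = 1.4396.
T = exp(−1.4396) = 0.2370.

0.237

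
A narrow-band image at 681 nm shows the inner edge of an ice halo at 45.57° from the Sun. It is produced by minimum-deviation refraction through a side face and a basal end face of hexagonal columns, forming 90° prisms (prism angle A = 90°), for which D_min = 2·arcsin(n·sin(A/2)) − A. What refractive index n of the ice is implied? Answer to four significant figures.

1.309

Rearranging: n = sin((D_min + A)/2) / sin(A/2).
(D_min + A)/2 = (45.57° + 90°)/2 = 67.785°.
n = sin 67.785° / sin 45° = 0.9258 / 0.7071 = 1.3092.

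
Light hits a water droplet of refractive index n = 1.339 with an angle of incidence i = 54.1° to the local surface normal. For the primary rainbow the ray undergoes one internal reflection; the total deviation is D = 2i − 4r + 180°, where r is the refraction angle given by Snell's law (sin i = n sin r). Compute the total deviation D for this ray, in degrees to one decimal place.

139.3°

sin r = sin 54.1° / 1.339 = 0.8100/1.339 = 0.6050; r = 37.23°.
D = 2·54.1° − 4·37.23° + 180° = 108.20° − 148.90° + 180° = 139.30°.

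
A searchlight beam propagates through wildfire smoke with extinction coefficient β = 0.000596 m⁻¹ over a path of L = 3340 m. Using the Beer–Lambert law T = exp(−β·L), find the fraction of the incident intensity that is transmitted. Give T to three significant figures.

τ = β·L = 0.000596 × 3340 = 1.9906.
T = exp(−1.9906) = 0.1366.

0.137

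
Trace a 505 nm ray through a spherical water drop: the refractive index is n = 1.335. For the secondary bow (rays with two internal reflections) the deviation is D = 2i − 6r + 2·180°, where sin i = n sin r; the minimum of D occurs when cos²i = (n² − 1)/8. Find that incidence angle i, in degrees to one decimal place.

71.8°

cos²i = (1.335² − 1)/8 = (1.78222 − 1)/8 = 0.09778.
cos i = 0.31269, so i = 71.778°.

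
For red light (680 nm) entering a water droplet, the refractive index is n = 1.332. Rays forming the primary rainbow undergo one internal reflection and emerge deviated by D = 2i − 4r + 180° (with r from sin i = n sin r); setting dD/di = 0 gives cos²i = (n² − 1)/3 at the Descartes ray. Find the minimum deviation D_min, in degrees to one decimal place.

137.8°

cos²i = (1.77422 − 1)/3 = 0.25807; i = arccos(0.50801) = 59.469°.
sin r = sin 59.469°/1.332 = 0.64666; r = 40.290°.
D_min = 2·59.469° − 4·40.290° + 180° = 137.776°.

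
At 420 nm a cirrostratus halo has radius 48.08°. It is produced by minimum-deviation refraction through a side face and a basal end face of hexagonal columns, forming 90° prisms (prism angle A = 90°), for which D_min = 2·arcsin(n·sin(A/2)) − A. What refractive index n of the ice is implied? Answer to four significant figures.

1.321

Rearranging: n = sin((D_min + A)/2) / sin(A/2).
(D_min + A)/2 = (48.08° + 90°)/2 = 69.040°.
n = sin 69.040° / sin 45° = 0.9338 / 0.7071 = 1.3206.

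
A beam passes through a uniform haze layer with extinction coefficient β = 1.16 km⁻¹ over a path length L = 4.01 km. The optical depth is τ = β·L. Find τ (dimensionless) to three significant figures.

τ = β·L = 1.16 × 4.01 = 4.6516.

4.65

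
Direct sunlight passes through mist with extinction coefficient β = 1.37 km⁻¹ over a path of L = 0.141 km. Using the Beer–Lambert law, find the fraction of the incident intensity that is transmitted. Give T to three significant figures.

τ = β·L = 1.37 × 0.141 = 0.1932.
T = exp(−0.1932) = 0.8243.

0.824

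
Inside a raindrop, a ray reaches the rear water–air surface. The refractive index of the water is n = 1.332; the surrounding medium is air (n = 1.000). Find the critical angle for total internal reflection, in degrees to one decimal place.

48.7°

sin θ_c = n_air / n = 1.000 / 1.332 = 0.7508.
θ_c = arcsin(0.7508) = 48.66°.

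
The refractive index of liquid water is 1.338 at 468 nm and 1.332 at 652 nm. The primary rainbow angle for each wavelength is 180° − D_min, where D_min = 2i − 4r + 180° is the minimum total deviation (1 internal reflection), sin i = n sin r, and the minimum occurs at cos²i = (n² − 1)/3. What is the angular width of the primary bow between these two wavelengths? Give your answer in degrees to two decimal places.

At 468 nm (n = 1.338): cos²i = 0.26341 → i = 59.120°, r = 39.899°, D_min = 138.643°, rainbow angle = 41.357°.
At 652 nm (n = 1.332): cos²i = 0.25807 → i = 59.469°, r = 40.290°, D_min = 137.776°, rainbow angle = 42.224°.
Angular width = |41.357° − 42.224°| = 0.867°.

0.87°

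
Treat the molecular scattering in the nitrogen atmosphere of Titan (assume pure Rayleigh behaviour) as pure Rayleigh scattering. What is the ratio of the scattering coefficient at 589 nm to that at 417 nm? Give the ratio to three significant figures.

0.251

Rayleigh scattering ∝ λ⁻⁴, so the ratio of coefficients is the inverse fourth power of the wavelength ratio.
σ(589)/σ(417) = (417/589)⁴ = (0.7080)⁴ = 0.2512.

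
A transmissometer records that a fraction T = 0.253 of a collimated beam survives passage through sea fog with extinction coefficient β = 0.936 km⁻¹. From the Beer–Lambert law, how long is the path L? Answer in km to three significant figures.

1.47 km

Beer–Lambert: T = exp(−βL) ⇒ L = −ln(T)/β = −ln(0.253)/0.936 = 1.3744/0.936 = 1.468 km.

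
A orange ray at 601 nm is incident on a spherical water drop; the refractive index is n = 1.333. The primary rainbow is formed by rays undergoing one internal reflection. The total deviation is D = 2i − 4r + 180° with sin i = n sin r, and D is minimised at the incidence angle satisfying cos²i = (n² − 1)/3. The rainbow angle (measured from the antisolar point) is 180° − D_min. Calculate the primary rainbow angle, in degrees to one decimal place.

42.1°

cos²i = (1.77689 − 1)/3 = 0.25896; i = arccos(0.50888) = 59.410°.
sin r = sin 59.410°/1.333 = 0.64579; r = 40.225°.
D_min = 2·59.410° − 4·40.225° + 180° = 137.922°.
Rainbow angle = 180° − D_min = 42.078°.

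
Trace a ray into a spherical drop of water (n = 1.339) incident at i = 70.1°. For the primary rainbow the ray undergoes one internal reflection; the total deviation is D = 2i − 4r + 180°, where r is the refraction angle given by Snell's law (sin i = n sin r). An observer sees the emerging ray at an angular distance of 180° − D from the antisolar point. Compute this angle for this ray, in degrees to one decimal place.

38.2°

sin r = sin 70.1° / 1.339 = 0.9403/1.339 = 0.7022; r = 44.61°.
D = 2·70.1° − 4·44.61° + 180° = 140.20° − 178.43° + 180° = 141.77°.
Angle from antisolar point = 180° − D = 38.23°.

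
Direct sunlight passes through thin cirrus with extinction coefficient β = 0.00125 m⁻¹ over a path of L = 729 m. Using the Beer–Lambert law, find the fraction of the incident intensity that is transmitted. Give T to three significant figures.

0.402

τ = β·L = 0.00125 × 729 = 0.9113.
T = exp(−0.9113) = 0.4020.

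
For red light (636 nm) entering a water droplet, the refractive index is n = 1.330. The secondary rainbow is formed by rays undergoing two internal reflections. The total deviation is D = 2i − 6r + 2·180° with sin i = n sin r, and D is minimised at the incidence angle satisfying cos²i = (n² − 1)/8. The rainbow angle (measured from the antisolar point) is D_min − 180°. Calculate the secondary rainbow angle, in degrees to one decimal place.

50.1°

cos²i = (1.76890 − 1)/8 = 0.09611; i = arccos(0.31002) = 71.940°.
sin r = sin 71.940°/1.330 = 0.71483; r = 45.630°.
D_min = 2·71.940° − 6·45.630° + 360° = 230.101°.
Rainbow angle = D_min − 180° = 50.101°.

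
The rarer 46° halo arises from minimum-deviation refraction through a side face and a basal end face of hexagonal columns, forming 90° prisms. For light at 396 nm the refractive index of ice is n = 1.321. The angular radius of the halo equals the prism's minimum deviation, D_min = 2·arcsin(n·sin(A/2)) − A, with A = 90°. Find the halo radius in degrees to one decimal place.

n·sin(A/2) = 1.321 × sin 45° = 1.321 × 0.7071 = 0.9341.
D_min = 2·arcsin(0.9341) − 90° = 2 × 69.081° − 90° = 48.163°.

48.2°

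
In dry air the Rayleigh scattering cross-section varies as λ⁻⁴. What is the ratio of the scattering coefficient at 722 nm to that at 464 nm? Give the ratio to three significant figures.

0.171

Rayleigh scattering ∝ λ⁻⁴, so the ratio of coefficients is the inverse fourth power of the wavelength ratio.
σ(722)/σ(464) = (464/722)⁴ = (0.6427)⁴ = 0.1706.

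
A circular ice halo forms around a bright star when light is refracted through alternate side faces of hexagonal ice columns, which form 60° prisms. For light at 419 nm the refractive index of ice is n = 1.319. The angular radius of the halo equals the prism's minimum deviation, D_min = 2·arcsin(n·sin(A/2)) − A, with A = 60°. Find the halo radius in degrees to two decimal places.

22.52°

n·sin(A/2) = 1.319 × sin 30° = 1.319 × 0.5000 = 0.6595.
D_min = 2·arcsin(0.6595) − 60° = 2 × 41.262° − 60° = 22.524°.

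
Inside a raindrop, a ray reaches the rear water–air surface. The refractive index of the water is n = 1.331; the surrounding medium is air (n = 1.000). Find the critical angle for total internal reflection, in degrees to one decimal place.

sin θ_c = n_air / n = 1.000 / 1.331 = 0.7513.
θ_c = arcsin(0.7513) = 48.70°.

48.7°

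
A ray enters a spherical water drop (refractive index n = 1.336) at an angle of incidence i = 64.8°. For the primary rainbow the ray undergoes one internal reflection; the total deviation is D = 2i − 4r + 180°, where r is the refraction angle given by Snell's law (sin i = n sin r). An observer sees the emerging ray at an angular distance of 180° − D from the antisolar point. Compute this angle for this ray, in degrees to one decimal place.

sin r = sin 64.8° / 1.336 = 0.9048/1.336 = 0.6773; r = 42.63°.
D = 2·64.8° − 4·42.63° + 180° = 129.60° − 170.52° + 180° = 139.08°.
Angle from antisolar point = 180° − D = 40.92°.

40.9°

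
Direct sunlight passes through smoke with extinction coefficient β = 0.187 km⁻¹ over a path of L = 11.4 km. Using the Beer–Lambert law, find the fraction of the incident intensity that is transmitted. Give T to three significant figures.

τ = β·L = 0.187 × 11.4 = 2.1318.
T = exp(−2.1318) = 0.1186.

0.119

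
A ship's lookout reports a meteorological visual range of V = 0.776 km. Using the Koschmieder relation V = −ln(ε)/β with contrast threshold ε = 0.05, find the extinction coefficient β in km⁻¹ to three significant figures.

β = −ln(0.05) / V = 2.996 / 0.776 = 3.8605 km⁻¹.

3.86 km⁻¹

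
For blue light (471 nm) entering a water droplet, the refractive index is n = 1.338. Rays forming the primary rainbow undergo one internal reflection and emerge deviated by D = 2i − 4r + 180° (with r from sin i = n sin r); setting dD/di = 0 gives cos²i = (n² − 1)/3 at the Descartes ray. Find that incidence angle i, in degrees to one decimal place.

59.1°

cos²i = (1.338² − 1)/3 = (1.79024 − 1)/3 = 0.26341.
cos i = 0.51324, so i = 59.120°.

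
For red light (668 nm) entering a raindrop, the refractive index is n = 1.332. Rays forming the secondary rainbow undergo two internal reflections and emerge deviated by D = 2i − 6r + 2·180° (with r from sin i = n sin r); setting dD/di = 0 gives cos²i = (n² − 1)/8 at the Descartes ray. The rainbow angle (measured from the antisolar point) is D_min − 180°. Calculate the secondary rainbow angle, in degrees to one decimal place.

cos²i = (1.77422 − 1)/8 = 0.09678; i = arccos(0.31109) = 71.875°.
sin r = sin 71.875°/1.332 = 0.71350; r = 45.520°.
D_min = 2·71.875° − 6·45.520° + 360° = 230.628°.
Rainbow angle = D_min − 180° = 50.628°.

50.6°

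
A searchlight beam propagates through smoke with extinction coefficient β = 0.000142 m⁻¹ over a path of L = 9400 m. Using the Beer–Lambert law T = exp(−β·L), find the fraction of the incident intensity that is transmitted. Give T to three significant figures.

τ = β·L = 0.000142 × 9400 = 1.3348.
T = exp(−1.3348) = 0.2632.

0.263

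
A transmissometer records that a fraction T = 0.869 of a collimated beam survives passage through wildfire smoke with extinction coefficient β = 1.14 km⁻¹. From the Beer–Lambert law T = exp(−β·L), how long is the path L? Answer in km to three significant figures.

Beer–Lambert: T = exp(−βL) ⇒ L = −ln(T)/β = −ln(0.869)/1.14 = 0.1404/1.14 = 0.1232 km.

0.123 km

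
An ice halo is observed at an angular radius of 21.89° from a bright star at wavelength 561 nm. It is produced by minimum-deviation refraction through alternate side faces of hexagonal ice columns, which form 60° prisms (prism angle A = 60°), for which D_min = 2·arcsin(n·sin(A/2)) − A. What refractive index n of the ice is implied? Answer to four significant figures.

Rearranging: n = sin((D_min + A)/2) / sin(A/2).
(D_min + A)/2 = (21.89° + 60°)/2 = 40.945°.
n = sin 40.945° / sin 30° = 0.6553 / 0.5000 = 1.3107.

1.311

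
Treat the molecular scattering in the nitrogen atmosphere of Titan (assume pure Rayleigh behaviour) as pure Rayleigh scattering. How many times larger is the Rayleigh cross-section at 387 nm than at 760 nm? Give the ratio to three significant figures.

14.9

Rayleigh scattering ∝ λ⁻⁴, so the ratio of coefficients is the inverse fourth power of the wavelength ratio.
σ(387)/σ(760) = (760/387)⁴ = (1.9638)⁴ = 14.87.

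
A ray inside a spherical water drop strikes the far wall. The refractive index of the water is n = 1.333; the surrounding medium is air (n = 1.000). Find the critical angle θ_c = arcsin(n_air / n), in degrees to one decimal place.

48.6°

sin θ_c = n_air / n = 1.000 / 1.333 = 0.7502.
θ_c = arcsin(0.7502) = 48.61°.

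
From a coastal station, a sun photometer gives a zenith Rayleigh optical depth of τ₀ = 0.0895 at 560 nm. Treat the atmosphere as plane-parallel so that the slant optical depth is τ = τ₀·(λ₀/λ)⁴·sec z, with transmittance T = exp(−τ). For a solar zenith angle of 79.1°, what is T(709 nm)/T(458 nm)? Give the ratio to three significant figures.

Airmass: sec 79.1° = 5.2883.
τ(709 nm) = 0.0895 × (560/709)⁴ × 5.2883 = 0.0895 × 0.3892 × 5.2883 = 0.1842.
τ(458 nm) = 0.0895 × (560/458)⁴ × 5.2883 = 0.0895 × 2.2351 × 5.2883 = 1.0579.
T(709)/T(458) = exp(τ_B − τ_A) = exp(0.8737) = 2.3957.

2.40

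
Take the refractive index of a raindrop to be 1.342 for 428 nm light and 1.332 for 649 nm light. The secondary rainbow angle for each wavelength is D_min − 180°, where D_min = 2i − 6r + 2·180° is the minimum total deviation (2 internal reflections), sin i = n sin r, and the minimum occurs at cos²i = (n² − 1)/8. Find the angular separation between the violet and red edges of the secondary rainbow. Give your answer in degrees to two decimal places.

At 428 nm (n = 1.342): cos²i = 0.10012 → i = 71.554°, r = 44.981°, D_min = 233.222°, rainbow angle = 53.222°.
At 649 nm (n = 1.332): cos²i = 0.09678 → i = 71.875°, r = 45.520°, D_min = 230.628°, rainbow angle = 50.628°.
Angular width = |53.222° − 50.628°| = 2.594°.

2.59°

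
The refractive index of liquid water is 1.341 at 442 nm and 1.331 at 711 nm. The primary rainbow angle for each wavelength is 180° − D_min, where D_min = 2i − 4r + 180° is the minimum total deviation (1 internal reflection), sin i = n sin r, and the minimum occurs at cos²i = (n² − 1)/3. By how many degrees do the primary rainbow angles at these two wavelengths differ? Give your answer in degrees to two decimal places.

1.44°

At 442 nm (n = 1.341): cos²i = 0.26609 → i = 58.946°, r = 39.705°, D_min = 139.071°, rainbow angle = 40.929°.
At 711 nm (n = 1.331): cos²i = 0.25719 → i = 59.527°, r = 40.356°, D_min = 137.630°, rainbow angle = 42.370°.
Angular width = |40.929° − 42.370°| = 1.441°.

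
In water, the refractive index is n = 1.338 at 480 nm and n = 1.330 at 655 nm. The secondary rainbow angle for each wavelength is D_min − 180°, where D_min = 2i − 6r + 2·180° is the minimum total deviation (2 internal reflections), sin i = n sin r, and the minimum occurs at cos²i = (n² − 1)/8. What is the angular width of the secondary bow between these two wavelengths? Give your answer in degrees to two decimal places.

At 480 nm (n = 1.338): cos²i = 0.09878 → i = 71.682°, r = 45.195°, D_min = 232.193°, rainbow angle = 52.193°.
At 655 nm (n = 1.330): cos²i = 0.09611 → i = 71.940°, r = 45.630°, D_min = 230.101°, rainbow angle = 50.101°.
Angular width = |52.193° − 50.101°| = 2.092°.

2.09°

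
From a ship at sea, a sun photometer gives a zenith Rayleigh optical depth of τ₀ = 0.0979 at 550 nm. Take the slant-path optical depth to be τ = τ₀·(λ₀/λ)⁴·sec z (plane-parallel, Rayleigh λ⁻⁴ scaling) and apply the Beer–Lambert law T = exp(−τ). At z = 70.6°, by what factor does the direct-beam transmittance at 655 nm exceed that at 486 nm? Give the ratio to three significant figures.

Airmass: sec 70.6° = 3.0106.
τ(655 nm) = 0.0979 × (550/655)⁴ × 3.0106 = 0.0979 × 0.4971 × 3.0106 = 0.1465.
τ(486 nm) = 0.0979 × (550/486)⁴ × 3.0106 = 0.0979 × 1.6402 × 3.0106 = 0.4834.
T(655)/T(486) = exp(τ_B − τ_A) = exp(0.3369) = 1.4006.

1.40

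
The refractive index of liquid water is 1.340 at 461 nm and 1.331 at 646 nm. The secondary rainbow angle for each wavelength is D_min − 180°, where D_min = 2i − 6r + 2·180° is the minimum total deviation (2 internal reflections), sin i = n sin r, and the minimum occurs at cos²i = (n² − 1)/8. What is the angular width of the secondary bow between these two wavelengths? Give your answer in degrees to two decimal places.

At 461 nm (n = 1.340): cos²i = 0.09945 → i = 71.618°, r = 45.088°, D_min = 232.709°, rainbow angle = 52.709°.
At 646 nm (n = 1.331): cos²i = 0.09645 → i = 71.907°, r = 45.575°, D_min = 230.365°, rainbow angle = 50.365°.
Angular width = |52.709° − 50.365°| = 2.344°.

2.34°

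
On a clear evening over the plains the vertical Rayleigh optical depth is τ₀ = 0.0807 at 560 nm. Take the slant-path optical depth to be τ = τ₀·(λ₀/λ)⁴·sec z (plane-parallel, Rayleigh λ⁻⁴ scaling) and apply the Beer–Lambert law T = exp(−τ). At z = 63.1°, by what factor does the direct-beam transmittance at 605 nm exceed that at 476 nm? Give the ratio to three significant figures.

Airmass: sec 63.1° = 2.2103.
τ(605 nm) = 0.0807 × (560/605)⁴ × 2.2103 = 0.0807 × 0.7341 × 2.2103 = 0.1309.
τ(476 nm) = 0.0807 × (560/476)⁴ × 2.2103 = 0.0807 × 1.9157 × 2.2103 = 0.3417.
T(605)/T(476) = exp(τ_B − τ_A) = exp(0.2108) = 1.2346.

1.23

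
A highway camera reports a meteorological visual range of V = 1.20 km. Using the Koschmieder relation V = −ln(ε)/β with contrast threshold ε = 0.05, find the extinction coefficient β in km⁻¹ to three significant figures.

2.50 km⁻¹

β = −ln(0.05) / V = 2.996 / 1.20 = 2.4964 km⁻¹.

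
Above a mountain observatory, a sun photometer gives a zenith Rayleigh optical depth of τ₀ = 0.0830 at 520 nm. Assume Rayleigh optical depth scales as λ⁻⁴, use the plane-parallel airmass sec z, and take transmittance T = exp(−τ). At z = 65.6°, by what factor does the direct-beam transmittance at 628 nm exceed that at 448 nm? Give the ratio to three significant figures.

Airmass: sec 65.6° = 2.4207.
τ(628 nm) = 0.0830 × (520/628)⁴ × 2.4207 = 0.0830 × 0.4701 × 2.4207 = 0.0944.
τ(448 nm) = 0.0830 × (520/448)⁴ × 2.4207 = 0.0830 × 1.8151 × 2.4207 = 0.3647.
T(628)/T(448) = exp(τ_B − τ_A) = exp(0.2702) = 1.3103.

1.31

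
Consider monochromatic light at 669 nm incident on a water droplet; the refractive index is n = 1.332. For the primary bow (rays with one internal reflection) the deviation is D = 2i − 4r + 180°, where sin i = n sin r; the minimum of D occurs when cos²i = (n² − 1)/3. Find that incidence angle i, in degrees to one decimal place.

59.5°

cos²i = (1.332² − 1)/3 = (1.77422 − 1)/3 = 0.25807.
cos i = 0.50801, so i = 59.469°.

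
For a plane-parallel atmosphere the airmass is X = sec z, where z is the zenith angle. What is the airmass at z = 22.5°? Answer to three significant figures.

1.08

X = sec z = 1/cos 22.5° = 1/0.9239 = 1.0824.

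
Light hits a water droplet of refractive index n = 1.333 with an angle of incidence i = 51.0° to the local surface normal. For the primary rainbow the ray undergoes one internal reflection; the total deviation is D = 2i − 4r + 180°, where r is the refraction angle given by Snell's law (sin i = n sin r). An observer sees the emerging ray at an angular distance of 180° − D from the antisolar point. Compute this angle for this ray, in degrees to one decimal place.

sin r = sin 51.0° / 1.333 = 0.7771/1.333 = 0.5830; r = 35.66°.
D = 2·51.0° − 4·35.66° + 180° = 102.00° − 142.65° + 180° = 139.35°.
Angle from antisolar point = 180° − D = 40.65°.

40.6°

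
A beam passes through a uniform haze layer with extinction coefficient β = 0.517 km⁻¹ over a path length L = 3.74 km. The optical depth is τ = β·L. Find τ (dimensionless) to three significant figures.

1.93

τ = β·L = 0.517 × 3.74 = 1.9336.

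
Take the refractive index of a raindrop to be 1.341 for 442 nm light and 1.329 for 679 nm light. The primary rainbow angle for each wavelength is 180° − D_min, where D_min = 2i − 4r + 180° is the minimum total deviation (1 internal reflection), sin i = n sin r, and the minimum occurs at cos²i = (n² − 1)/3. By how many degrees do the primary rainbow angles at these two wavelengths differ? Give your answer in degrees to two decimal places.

1.73°

At 442 nm (n = 1.341): cos²i = 0.26609 → i = 58.946°, r = 39.705°, D_min = 139.071°, rainbow angle = 40.929°.
At 679 nm (n = 1.329): cos²i = 0.25541 → i = 59.643°, r = 40.487°, D_min = 137.337°, rainbow angle = 42.663°.
Angular width = |40.929° − 42.663°| = 1.735°.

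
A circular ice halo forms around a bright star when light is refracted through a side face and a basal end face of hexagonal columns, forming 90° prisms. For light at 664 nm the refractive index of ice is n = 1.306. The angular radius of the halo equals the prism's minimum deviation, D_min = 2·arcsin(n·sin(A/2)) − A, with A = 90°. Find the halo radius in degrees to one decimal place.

n·sin(A/2) = 1.306 × sin 45° = 1.306 × 0.7071 = 0.9235.
D_min = 2·arcsin(0.9235) − 90° = 2 × 67.440° − 90° = 44.881°.

44.9°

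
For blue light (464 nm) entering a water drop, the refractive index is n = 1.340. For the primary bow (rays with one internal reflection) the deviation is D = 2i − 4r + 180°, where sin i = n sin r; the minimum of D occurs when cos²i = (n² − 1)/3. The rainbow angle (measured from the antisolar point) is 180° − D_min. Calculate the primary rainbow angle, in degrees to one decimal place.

cos²i = (1.79560 − 1)/3 = 0.26520; i = arccos(0.51498) = 59.004°.
sin r = sin 59.004°/1.340 = 0.63971; r = 39.770°.
D_min = 2·59.004° − 4·39.770° + 180° = 138.929°.
Rainbow angle = 180° − D_min = 41.071°.

41.1°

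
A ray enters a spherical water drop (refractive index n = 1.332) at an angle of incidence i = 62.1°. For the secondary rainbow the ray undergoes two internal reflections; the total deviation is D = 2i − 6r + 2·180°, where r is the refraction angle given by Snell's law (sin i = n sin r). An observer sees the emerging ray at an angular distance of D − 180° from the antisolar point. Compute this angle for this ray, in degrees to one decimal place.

sin r = sin 62.1° / 1.332 = 0.8838/1.332 = 0.6635; r = 41.57°.
D = 2·62.1° − 6·41.57° + 2·180° = 124.20° − 249.40° + 360° = 234.80°.
Angle from antisolar point = D − 180° = 54.80°.

54.8°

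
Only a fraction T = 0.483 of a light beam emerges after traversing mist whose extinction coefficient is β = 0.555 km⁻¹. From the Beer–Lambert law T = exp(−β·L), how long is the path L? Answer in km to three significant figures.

1.31 km

Beer–Lambert: T = exp(−βL) ⇒ L = −ln(T)/β = −ln(0.483)/0.555 = 0.7277/0.555 = 1.311 km.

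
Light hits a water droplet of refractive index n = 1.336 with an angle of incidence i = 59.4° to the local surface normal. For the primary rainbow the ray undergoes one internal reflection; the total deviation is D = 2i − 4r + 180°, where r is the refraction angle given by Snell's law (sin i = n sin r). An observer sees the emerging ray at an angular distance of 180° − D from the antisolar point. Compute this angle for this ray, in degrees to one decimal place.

sin r = sin 59.4° / 1.336 = 0.8607/1.336 = 0.6443; r = 40.11°.
D = 2·59.4° − 4·40.11° + 180° = 118.80° − 160.44° + 180° = 138.36°.
Angle from antisolar point = 180° − D = 41.64°.

41.6°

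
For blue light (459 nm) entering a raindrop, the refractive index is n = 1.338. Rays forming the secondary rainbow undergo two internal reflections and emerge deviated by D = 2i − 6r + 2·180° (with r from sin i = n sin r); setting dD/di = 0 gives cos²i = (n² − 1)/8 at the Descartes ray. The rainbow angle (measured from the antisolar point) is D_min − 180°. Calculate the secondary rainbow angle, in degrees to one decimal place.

cos²i = (1.79024 − 1)/8 = 0.09878; i = arccos(0.31429) = 71.682°.
sin r = sin 71.682°/1.338 = 0.70951; r = 45.195°.
D_min = 2·71.682° − 6·45.195° + 360° = 232.193°.
Rainbow angle = D_min − 180° = 52.193°.

52.2°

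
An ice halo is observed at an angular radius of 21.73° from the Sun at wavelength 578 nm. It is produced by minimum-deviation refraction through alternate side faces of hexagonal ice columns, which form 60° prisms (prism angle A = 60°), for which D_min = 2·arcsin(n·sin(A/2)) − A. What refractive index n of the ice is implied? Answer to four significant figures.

1.309

Rearranging: n = sin((D_min + A)/2) / sin(A/2).
(D_min + A)/2 = (21.73° + 60°)/2 = 40.865°.
n = sin 40.865° / sin 30° = 0.6543 / 0.5000 = 1.3086.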